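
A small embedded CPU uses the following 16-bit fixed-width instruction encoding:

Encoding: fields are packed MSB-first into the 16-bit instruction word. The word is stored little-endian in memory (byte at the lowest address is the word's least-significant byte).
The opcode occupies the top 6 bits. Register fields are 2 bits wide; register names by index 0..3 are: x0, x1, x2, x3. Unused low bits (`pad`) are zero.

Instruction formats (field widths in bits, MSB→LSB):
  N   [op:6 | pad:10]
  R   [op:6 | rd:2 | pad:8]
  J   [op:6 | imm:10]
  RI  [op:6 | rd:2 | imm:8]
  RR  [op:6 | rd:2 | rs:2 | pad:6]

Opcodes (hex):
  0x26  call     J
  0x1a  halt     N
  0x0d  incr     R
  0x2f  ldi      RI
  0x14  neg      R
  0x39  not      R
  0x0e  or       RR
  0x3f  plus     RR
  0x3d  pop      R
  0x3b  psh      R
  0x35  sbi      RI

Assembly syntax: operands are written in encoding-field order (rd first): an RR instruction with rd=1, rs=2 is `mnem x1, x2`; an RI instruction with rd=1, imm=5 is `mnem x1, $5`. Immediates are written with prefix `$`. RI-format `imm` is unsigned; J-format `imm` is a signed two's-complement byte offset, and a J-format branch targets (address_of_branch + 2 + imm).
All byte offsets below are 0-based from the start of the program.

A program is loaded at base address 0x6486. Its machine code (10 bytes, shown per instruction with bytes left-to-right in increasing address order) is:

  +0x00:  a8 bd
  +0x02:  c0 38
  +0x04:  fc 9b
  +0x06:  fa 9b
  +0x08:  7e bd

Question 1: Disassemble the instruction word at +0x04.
call $-4

[04] fc 9b → 0x9bfc
  op=0x9bfc>>10=0x26 ⇒ call (J)
  imm: (w>>0)&0x3ff=0x3fc (s10→-4) → $-4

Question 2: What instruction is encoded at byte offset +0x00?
+0x00: a8 bd ⇒ word 0xbda8 (little)
  op=0xbda8>>10=0x2f ⇒ ldi (RI)
  rd@[9:8]=0x1 ⇒ x1
  imm@[7:0]=0xa8 ⇒ $168

ldi x1, $168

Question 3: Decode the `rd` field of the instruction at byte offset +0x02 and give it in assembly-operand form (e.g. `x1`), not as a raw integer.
+0x02: c0 38 ⇒ word 0x38c0 (little)
  op=0x38c0>>10=0xe ⇒ or (RR)
  rd@[9:8]=0x0 ⇒ x0
  rs@[7:6]=0x3 ⇒ x3

x0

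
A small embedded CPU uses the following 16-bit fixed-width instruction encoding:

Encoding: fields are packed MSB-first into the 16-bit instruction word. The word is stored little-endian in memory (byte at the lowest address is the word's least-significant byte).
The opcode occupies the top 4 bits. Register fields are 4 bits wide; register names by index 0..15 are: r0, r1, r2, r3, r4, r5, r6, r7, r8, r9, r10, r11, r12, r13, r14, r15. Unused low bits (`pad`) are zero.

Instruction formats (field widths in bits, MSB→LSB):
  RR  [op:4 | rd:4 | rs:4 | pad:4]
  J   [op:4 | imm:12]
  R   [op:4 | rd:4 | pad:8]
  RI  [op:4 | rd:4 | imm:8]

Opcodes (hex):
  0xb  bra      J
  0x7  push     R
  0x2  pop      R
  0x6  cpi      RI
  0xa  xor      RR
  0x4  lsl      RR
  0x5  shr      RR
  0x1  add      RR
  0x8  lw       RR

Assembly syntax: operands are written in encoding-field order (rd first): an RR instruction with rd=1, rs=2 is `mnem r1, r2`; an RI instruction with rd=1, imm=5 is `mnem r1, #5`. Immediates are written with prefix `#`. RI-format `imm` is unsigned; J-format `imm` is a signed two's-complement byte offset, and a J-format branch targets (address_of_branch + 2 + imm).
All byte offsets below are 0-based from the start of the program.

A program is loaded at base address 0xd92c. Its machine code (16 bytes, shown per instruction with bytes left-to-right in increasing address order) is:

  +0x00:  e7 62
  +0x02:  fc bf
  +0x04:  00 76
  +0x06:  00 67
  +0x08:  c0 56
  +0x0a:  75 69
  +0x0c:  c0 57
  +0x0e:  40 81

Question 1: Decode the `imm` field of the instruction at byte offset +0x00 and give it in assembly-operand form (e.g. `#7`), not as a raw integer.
[00] e7 62 → 0x62e7
  opcode bits[15:12]=0x6: cpi/RI
  rd: (w>>8)&0xf=0x2 → r2
  imm: (w>>0)&0xff=0xe7 → #231

#231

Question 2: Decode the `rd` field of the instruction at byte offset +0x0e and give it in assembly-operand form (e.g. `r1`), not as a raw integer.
off 0x0e: read 40 81 as little → 0x8140
  op=0x8140>>12=0x8 ⇒ lw (RR)
  [11:8] rd=1 = r1
  [7:4] rs=4 = r4

r1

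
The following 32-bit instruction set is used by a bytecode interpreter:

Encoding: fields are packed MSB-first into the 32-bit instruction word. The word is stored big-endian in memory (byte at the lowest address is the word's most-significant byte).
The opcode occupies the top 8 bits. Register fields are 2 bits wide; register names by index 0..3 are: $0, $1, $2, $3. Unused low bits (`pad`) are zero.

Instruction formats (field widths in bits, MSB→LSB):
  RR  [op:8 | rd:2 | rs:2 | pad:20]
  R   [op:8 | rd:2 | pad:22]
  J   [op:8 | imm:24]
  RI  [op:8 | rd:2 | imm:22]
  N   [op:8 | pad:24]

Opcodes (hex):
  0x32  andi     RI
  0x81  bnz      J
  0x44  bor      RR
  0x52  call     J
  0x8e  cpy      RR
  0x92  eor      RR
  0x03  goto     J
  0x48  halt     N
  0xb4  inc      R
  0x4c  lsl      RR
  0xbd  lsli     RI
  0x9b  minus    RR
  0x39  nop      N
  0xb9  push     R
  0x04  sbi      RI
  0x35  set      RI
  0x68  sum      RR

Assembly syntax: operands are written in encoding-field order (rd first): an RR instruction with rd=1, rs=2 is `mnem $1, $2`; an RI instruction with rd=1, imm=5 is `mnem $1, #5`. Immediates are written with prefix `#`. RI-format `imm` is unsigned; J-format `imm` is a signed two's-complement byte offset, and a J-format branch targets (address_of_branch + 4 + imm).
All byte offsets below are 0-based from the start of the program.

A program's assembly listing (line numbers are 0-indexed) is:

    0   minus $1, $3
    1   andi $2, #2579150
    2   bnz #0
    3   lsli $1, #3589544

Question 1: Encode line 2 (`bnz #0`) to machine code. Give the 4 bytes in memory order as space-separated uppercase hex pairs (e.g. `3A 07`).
2. bnz fields op=0x81:8|imm=0:24 → word 81000000h → 81 00 00 00

81 00 00 00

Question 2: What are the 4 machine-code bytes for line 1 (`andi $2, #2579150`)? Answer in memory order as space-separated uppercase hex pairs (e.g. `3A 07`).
32 A7 5A CE

1. andi fields op=0x32:8|rd=2:2|imm=2579150:22 → word 32a75aceh → 32 a7 5a ce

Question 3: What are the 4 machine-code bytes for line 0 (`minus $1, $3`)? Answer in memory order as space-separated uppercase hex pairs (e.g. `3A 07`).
9B 70 00 00

L0: minus op=0x9b:8|rd=1:2|rs=3:2|pad=0:20 ⇒ 0x9b700000 ⇒ big 9b 70 00 00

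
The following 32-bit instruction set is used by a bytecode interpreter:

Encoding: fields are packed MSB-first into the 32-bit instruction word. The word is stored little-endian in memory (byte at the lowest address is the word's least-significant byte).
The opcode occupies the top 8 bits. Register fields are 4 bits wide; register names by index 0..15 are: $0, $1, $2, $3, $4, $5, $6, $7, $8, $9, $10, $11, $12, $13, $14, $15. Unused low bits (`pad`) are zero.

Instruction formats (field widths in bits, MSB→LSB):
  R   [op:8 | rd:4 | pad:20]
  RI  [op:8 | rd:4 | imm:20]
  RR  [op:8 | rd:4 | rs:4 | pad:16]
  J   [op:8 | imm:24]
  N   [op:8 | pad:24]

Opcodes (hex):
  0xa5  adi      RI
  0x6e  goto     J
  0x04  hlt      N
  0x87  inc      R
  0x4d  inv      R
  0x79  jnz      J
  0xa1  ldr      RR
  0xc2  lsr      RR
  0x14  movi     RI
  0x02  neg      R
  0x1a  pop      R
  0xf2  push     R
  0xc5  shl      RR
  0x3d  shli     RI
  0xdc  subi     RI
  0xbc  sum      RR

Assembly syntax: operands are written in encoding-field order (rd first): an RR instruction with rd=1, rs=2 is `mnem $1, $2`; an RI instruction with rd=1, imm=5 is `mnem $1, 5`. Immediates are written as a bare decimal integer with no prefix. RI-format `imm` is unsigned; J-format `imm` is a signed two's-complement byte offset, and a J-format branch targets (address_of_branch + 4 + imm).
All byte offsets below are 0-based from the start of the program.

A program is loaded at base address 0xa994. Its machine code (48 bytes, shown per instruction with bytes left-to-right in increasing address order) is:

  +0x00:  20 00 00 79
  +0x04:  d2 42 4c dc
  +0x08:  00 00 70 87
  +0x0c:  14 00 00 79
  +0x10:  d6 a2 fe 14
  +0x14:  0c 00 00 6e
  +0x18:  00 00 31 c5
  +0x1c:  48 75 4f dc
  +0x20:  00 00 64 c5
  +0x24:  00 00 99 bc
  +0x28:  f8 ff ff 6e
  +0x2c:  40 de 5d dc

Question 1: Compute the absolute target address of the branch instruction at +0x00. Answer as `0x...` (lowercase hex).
+0x00: 20 00 00 79 ⇒ word 0x79000020 (little)
  op=0x79000020>>24=0x79 ⇒ jnz (J)
  [23:0] imm=32 = 32
  target = base 0xa994 + off 0x00 + 4 + imm 32 = 0xa9b8

0xa9b8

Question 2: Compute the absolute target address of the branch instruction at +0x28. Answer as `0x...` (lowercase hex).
0xa9b8

[28] f8 ff ff 6e → 0x6efffff8
  top 8b → 0x6e → goto [J]
  imm: (w>>0)&0xffffff=0xfffff8 (s24→-8) → -8
  target = base 0xa994 + off 0x28 + 4 + imm -8 = 0xa9b8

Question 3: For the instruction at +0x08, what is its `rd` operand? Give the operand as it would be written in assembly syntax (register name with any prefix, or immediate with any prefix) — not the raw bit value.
$7

+0x08: 00 00 70 87 ⇒ word 0x87700000 (little)
  opcode bits[31:24]=0x87: inc/R
  [23:20] rd=7 = $7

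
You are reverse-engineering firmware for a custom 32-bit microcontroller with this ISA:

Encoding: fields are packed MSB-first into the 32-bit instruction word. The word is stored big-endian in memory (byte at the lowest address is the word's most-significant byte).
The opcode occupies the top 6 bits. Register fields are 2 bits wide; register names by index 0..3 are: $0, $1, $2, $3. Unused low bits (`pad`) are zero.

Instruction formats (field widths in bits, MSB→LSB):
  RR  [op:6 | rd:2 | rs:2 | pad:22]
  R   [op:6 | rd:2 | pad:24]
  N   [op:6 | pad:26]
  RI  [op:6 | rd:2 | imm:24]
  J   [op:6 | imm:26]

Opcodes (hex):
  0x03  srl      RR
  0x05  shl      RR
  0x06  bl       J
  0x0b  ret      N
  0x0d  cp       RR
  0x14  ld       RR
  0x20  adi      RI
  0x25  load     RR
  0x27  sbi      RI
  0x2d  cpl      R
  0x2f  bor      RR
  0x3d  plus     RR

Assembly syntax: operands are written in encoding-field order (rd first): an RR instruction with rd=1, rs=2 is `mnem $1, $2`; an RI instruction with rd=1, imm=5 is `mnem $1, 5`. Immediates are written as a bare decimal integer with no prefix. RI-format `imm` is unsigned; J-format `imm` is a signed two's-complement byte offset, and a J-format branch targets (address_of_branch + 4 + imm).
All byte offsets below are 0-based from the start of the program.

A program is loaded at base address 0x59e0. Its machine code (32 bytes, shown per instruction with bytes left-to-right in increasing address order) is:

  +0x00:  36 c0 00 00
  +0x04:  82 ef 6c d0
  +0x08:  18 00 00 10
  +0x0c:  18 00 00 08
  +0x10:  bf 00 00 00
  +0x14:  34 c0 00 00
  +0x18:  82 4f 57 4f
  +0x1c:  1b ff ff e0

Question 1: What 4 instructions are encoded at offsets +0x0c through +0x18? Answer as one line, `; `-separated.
off 0x0c: read 18 00 00 08 as big → 0x18000008
  opcode bits[31:26]=0x6: bl/J
  [25:0] imm=8 = 8
off 0x10: read bf 00 00 00 as big → 0xbf000000
  opcode bits[31:26]=0x2f: bor/RR
  [25:24] rd=3 = $3
  [23:22] rs=0 = $0
off 0x14: read 34 c0 00 00 as big → 0x34c00000
  opcode bits[31:26]=0xd: cp/RR
  [25:24] rd=0 = $0
  [23:22] rs=3 = $3
off 0x18: read 82 4f 57 4f as big → 0x824f574f
  opcode bits[31:26]=0x20: adi/RI
  [25:24] rd=2 = $2
  [23:0] imm=5199695 = 5199695

bl 8; bor $3, $0; cp $0, $3; adi $2, 5199695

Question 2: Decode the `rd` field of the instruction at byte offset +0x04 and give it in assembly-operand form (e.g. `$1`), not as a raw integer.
@+04  big-endian(82 ef 6c d0) = 0x82ef6cd0
  op=0x82ef6cd0>>26=0x20 ⇒ adi (RI)
  [25:24] rd=2 = $2
  [23:0] imm=15690960 = 15690960

$2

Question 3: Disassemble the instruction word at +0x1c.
[1c] 1b ff ff e0 → 0x1bffffe0
  top 6b → 0x6 → bl [J]
  imm@[25:0]=0x3ffffe0 (s26→-32) ⇒ -32

bl -32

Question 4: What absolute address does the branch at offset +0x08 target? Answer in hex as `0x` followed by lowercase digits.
0x59fc

[08] 18 00 00 10 → 0x18000010
  op=0x18000010>>26=0x6 ⇒ bl (J)
  imm@[25:0]=0x10 ⇒ 16
  target = base 0x59e0 + off 0x08 + 4 + imm 16 = 0x59fc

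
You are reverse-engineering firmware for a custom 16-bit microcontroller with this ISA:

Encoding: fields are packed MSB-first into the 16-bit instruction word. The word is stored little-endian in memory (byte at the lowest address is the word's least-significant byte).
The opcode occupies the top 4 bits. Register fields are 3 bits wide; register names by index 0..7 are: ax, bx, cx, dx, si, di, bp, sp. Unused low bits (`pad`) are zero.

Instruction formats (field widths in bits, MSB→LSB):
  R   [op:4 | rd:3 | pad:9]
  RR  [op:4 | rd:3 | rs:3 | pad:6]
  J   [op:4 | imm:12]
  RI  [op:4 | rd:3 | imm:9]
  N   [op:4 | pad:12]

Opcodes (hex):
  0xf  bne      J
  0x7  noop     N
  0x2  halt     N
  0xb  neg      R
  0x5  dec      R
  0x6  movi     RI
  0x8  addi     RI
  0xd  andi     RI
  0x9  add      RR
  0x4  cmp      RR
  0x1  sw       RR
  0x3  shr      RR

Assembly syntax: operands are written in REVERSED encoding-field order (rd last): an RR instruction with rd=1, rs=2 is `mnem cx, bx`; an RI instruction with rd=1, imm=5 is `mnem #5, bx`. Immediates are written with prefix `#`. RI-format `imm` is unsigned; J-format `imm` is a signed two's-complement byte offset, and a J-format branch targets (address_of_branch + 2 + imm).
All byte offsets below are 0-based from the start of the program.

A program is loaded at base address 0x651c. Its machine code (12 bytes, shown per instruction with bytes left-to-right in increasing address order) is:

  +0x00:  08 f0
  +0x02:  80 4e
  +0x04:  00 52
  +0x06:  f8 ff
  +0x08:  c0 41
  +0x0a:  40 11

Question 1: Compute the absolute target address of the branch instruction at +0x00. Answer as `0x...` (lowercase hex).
0x6526

off 0x00: read 08 f0 as little → 0xf008
  opcode bits[15:12]=0xf: bne/J
  [11:0] imm=8 = #8
  target = base 0x651c + off 0x00 + 2 + imm 8 = 0x6526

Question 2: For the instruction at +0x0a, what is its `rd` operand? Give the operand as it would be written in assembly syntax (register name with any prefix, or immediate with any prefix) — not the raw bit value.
off 0x0a: read 40 11 as little → 0x1140
  opcode bits[15:12]=0x1: sw/RR
  rd: (w>>9)&0x7=0x0 → ax
  rs: (w>>6)&0x7=0x5 → di

ax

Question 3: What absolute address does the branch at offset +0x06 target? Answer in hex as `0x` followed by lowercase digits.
0x651c

off 0x06: read f8 ff as little → 0xfff8
  top 4b → 0xf → bne [J]
  imm@[11:0]=0xff8 (s12→-8) ⇒ #-8
  target = base 0x651c + off 0x06 + 2 + imm -8 = 0x651c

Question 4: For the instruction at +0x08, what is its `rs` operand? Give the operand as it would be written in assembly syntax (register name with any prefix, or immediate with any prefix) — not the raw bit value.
sp

+0x08: c0 41 ⇒ word 0x41c0 (little)
  op=0x41c0>>12=0x4 ⇒ cmp (RR)
  [11:9] rd=0 = ax
  [8:6] rs=7 = sp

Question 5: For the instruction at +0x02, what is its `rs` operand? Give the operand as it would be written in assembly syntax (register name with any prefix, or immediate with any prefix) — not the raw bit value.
+0x02: 80 4e ⇒ word 0x4e80 (little)
  top 4b → 0x4 → cmp [RR]
  rd: (w>>9)&0x7=0x7 → sp
  rs: (w>>6)&0x7=0x2 → cx

cx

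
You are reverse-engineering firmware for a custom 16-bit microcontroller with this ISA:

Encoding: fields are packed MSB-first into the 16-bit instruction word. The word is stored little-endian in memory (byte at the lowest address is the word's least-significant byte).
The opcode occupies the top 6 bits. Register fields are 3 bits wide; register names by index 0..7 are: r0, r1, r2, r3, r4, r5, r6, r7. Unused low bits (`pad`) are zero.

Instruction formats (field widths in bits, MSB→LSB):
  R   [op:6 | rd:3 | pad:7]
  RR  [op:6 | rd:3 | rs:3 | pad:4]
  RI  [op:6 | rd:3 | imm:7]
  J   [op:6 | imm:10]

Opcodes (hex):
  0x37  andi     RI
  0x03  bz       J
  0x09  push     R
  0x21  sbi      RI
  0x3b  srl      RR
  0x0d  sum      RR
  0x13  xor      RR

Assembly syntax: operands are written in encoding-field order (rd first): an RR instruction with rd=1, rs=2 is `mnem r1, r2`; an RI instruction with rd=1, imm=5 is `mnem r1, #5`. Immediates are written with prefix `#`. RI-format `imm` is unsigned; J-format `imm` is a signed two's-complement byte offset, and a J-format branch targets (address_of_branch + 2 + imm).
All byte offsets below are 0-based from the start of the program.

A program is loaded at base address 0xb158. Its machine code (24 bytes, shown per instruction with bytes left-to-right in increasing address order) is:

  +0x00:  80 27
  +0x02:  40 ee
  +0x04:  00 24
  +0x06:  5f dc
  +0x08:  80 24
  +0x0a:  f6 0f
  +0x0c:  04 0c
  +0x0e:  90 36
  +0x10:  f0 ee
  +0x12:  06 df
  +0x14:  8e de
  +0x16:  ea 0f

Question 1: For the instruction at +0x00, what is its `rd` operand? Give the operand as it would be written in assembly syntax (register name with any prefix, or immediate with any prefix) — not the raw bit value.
+0x00: 80 27 ⇒ word 0x2780 (little)
  op=0x2780>>10=0x9 ⇒ push (R)
  rd: (w>>7)&0x7=0x7 → r7

r7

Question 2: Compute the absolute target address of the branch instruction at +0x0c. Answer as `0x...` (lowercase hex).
[0c] 04 0c → 0x0c04
  top 6b → 0x3 → bz [J]
  imm@[9:0]=0x4 ⇒ #4
  target = base 0xb158 + off 0x0c + 2 + imm 4 = 0xb16a

0xb16a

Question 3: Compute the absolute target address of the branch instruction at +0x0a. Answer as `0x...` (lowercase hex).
0xb15a

+0x0a: f6 0f ⇒ word 0x0ff6 (little)
  top 6b → 0x3 → bz [J]
  [9:0] imm=1014 (s10→-10) = #-10
  target = base 0xb158 + off 0x0a + 2 + imm -10 = 0xb15a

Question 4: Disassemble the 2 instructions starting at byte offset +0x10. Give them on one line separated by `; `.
[10] f0 ee → 0xeef0
  opcode bits[15:10]=0x3b: srl/RR
  [9:7] rd=5 = r5
  [6:4] rs=7 = r7
[12] 06 df → 0xdf06
  opcode bits[15:10]=0x37: andi/RI
  [9:7] rd=6 = r6
  [6:0] imm=6 = #6

srl r5, r7; andi r6, #6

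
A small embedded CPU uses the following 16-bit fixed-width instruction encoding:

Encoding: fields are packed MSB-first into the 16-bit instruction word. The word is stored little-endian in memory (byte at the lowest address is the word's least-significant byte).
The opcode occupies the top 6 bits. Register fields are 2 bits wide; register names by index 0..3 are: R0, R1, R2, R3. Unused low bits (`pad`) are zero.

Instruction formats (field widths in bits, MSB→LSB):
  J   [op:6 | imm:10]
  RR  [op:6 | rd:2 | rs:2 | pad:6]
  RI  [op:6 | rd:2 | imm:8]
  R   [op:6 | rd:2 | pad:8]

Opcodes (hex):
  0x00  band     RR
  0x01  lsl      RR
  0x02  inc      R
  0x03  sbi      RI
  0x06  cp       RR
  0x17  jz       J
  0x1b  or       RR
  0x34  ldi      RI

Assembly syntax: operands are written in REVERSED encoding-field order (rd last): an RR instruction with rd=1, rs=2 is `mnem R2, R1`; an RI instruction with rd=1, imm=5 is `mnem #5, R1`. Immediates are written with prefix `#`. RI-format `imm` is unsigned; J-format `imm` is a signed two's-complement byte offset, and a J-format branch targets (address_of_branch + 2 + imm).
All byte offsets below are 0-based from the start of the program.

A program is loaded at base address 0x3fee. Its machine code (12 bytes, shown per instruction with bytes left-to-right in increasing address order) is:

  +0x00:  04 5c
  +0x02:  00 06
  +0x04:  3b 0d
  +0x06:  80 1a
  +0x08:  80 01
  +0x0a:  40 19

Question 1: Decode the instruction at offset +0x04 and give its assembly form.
@+04  little-endian(3b 0d) = 0x0d3b
  top 6b → 0x3 → sbi [RI]
  rd@[9:8]=0x1 ⇒ R1
  imm@[7:0]=0x3b ⇒ #59

sbi #59, R1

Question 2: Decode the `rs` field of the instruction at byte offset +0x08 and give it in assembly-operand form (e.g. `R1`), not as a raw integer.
off 0x08: read 80 01 as little → 0x0180
  top 6b → 0x0 → band [RR]
  rd: (w>>8)&0x3=0x1 → R1
  rs: (w>>6)&0x3=0x2 → R2

R2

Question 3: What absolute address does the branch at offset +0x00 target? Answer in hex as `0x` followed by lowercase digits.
+0x00: 04 5c ⇒ word 0x5c04 (little)
  op=0x5c04>>10=0x17 ⇒ jz (J)
  imm@[9:0]=0x4 ⇒ #4
  target = base 0x3fee + off 0x00 + 2 + imm 4 = 0x3ff4

0x3ff4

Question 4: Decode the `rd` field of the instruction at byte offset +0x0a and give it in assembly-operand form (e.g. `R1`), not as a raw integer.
[0a] 40 19 → 0x1940
  top 6b → 0x6 → cp [RR]
  rd@[9:8]=0x1 ⇒ R1
  rs@[7:6]=0x1 ⇒ R1

R1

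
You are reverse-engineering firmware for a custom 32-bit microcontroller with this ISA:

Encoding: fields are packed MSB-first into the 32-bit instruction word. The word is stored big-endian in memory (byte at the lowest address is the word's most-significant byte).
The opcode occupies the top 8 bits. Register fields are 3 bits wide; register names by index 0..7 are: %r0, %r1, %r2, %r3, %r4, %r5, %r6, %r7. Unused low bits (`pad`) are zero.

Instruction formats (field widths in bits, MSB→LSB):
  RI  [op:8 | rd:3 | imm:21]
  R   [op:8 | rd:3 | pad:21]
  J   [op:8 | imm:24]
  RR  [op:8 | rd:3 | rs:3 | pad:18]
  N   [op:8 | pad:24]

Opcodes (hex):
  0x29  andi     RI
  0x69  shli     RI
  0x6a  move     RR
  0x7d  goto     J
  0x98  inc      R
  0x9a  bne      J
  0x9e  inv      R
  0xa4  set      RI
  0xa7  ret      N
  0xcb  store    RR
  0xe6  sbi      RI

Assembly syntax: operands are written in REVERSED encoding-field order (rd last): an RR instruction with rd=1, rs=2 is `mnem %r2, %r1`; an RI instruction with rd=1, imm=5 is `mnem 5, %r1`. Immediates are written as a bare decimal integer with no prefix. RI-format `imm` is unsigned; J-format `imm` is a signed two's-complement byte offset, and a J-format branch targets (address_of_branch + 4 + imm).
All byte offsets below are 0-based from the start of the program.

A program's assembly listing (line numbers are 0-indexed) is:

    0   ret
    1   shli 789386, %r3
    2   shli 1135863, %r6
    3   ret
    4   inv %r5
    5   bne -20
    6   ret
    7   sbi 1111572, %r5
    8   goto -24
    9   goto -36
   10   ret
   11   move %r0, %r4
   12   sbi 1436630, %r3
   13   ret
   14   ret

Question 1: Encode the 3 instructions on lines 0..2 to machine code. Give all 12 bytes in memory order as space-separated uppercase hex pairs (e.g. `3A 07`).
0. ret fields op=0xa7:8|pad=0:24 → word a7000000h → a7 00 00 00
1. shli fields op=0x69:8|rd=3:3|imm=789386:21 → word 696c0b8ah → 69 6c 0b 8a
2. shli fields op=0x69:8|rd=6:3|imm=1135863:21 → word 69d154f7h → 69 d1 54 f7

A7 00 00 00 69 6C 0B 8A 69 D1 54 F7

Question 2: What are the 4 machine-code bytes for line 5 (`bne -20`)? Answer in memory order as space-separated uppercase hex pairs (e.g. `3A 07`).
L5: bne op=0x9a:8|imm=-20:24 ⇒ 0x9affffec ⇒ big 9a ff ff ec

9A FF FF EC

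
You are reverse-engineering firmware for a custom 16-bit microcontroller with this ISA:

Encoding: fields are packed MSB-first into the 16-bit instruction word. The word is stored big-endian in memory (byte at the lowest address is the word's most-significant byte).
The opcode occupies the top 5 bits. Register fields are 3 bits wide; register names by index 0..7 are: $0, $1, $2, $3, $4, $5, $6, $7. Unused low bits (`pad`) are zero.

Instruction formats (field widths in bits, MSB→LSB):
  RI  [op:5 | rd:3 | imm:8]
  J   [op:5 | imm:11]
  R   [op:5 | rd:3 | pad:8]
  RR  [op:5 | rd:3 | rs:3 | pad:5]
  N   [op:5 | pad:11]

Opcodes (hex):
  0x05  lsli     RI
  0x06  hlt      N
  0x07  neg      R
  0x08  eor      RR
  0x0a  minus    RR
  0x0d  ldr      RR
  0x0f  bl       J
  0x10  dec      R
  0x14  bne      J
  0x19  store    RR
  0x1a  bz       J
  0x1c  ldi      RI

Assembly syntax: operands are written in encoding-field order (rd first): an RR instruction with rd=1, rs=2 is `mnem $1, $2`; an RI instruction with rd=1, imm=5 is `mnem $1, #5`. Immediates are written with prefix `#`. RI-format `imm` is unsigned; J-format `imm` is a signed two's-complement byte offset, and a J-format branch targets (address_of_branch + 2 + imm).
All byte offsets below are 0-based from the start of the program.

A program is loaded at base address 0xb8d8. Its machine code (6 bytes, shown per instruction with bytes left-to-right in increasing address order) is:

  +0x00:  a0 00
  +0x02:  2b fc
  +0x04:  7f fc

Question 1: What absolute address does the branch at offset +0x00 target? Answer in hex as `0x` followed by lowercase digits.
0xb8da

+0x00: a0 00 ⇒ word 0xa000 (big)
  op=0xa000>>11=0x14 ⇒ bne (J)
  [10:0] imm=0 = #0
  target = base 0xb8d8 + off 0x00 + 2 + imm 0 = 0xb8da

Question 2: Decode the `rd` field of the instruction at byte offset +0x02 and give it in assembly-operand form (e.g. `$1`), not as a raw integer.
[02] 2b fc → 0x2bfc
  top 5b → 0x5 → lsli [RI]
  rd@[10:8]=0x3 ⇒ $3
  imm@[7:0]=0xfc ⇒ #252

$3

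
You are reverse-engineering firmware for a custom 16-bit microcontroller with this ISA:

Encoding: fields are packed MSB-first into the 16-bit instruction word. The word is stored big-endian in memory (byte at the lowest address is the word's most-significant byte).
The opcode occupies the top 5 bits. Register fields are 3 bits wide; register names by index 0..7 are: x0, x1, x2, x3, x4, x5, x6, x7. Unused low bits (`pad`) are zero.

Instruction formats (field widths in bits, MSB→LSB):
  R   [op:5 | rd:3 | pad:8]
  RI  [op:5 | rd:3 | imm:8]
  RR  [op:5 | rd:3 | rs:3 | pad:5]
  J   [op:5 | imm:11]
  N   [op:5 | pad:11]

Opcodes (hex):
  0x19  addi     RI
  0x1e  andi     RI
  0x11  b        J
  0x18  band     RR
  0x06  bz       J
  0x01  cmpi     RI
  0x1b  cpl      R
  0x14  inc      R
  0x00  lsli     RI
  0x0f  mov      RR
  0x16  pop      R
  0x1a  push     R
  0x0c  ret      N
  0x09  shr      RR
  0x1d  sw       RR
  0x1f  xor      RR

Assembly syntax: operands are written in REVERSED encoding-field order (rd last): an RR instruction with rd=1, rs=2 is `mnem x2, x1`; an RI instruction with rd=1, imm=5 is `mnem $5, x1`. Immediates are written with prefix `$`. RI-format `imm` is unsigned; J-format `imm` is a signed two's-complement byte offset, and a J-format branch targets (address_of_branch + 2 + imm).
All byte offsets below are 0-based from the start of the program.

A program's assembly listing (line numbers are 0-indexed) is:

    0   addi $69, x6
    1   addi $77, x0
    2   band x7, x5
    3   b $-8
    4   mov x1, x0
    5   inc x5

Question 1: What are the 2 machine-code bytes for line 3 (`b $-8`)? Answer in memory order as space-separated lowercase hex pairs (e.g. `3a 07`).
3. b fields op=0x11:5|imm=-8:11 → word 8ff8h → 8f f8

8f f8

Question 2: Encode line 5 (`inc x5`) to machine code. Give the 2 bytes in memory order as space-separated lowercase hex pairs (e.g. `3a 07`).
L5: inc op=0x14:5|rd=5:3|pad=0:8 ⇒ 0xa500 ⇒ big a5 00

a5 00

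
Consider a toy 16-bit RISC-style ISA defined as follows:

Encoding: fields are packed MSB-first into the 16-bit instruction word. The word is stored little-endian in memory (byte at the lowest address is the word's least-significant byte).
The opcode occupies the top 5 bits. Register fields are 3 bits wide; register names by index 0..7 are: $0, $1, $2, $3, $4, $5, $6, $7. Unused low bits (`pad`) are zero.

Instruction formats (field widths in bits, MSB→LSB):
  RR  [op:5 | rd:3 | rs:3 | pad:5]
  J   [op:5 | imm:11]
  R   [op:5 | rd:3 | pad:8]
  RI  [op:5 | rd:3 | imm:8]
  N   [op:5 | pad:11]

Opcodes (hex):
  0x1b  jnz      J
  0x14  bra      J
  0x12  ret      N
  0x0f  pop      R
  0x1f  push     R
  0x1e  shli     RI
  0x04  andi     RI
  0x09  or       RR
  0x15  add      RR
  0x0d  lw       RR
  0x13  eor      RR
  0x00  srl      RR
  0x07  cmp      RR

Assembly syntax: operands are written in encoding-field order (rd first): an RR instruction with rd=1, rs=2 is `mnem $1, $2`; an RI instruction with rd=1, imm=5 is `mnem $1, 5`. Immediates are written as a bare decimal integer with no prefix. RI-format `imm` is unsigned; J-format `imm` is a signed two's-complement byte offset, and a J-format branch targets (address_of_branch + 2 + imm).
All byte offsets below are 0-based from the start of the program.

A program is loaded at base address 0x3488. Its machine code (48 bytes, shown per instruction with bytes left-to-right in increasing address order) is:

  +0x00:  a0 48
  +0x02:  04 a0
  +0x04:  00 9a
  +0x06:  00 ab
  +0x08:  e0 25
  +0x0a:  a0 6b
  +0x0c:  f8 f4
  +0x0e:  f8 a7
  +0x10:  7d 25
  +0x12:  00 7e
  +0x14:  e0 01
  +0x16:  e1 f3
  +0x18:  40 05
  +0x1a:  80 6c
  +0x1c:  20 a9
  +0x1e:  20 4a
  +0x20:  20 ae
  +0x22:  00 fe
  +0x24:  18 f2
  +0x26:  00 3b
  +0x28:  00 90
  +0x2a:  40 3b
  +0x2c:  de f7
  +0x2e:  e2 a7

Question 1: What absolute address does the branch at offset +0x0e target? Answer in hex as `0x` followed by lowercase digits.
off 0x0e: read f8 a7 as little → 0xa7f8
  op=0xa7f8>>11=0x14 ⇒ bra (J)
  [10:0] imm=2040 (s11→-8) = -8
  target = base 0x3488 + off 0x0e + 2 + imm -8 = 0x3490

0x3490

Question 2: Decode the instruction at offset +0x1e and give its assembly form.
[1e] 20 4a → 0x4a20
  op=0x4a20>>11=0x9 ⇒ or (RR)
  rd@[10:8]=0x2 ⇒ $2
  rs@[7:5]=0x1 ⇒ $1

or $2, $1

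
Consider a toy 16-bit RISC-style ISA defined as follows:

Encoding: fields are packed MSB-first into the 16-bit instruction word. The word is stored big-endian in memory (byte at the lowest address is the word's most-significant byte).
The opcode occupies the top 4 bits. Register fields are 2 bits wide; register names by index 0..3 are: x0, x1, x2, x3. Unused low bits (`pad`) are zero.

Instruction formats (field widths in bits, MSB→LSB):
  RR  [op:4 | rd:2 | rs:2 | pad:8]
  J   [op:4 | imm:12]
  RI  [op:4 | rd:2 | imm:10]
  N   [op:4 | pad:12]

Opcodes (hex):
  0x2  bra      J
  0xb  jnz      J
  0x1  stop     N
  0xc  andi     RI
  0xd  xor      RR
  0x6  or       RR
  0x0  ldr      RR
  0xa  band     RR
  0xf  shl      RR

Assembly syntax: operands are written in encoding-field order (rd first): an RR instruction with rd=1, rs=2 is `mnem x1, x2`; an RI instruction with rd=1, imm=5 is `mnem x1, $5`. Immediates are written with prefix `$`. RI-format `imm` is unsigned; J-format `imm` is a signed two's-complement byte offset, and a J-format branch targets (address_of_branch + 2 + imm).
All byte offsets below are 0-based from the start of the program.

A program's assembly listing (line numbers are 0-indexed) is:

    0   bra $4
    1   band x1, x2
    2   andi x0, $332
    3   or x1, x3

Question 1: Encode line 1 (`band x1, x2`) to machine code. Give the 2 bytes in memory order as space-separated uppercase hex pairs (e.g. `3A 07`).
A6 00

line 1 (band): pack op=0xa:4|rd=1:2|rs=2:2|pad=0:8 = 0xa600; big→ a6 00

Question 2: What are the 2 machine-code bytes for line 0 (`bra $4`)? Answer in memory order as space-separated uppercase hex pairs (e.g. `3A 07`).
20 04

line 0 (bra): pack op=0x2:4|imm=4:12 = 0x2004; big→ 20 04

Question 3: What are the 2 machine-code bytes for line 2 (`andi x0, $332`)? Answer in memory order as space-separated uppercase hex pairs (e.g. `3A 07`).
line 2 (andi): pack op=0xc:4|rd=0:2|imm=332:10 = 0xc14c; big→ c1 4c

C1 4C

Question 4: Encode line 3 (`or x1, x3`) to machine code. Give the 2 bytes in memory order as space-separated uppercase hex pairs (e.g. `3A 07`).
67 00

3. or fields op=0x6:4|rd=1:2|rs=3:2|pad=0:8 → word 6700h → 67 00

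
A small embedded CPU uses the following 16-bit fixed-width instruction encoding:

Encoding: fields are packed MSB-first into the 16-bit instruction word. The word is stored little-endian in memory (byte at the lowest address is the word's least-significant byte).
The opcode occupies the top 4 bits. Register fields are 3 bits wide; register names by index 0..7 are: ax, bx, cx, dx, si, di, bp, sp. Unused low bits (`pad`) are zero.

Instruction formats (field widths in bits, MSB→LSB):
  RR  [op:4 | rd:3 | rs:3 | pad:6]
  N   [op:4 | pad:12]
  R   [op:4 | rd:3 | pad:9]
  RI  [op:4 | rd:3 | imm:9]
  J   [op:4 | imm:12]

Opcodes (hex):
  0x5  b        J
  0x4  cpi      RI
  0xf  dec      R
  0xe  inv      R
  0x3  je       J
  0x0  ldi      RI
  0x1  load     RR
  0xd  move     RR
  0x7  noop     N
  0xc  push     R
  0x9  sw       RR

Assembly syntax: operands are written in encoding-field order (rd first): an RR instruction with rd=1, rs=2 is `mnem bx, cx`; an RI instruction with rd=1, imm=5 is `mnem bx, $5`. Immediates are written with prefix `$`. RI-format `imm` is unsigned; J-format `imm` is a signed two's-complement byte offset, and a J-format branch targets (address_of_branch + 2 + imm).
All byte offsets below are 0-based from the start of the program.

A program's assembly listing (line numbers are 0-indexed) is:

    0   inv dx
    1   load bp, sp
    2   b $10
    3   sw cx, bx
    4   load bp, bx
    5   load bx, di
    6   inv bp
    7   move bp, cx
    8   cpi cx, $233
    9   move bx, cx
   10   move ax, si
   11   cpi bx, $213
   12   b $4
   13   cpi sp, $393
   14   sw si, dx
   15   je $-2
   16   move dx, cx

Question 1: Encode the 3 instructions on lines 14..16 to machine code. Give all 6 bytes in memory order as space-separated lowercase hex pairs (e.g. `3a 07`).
c0 98 fe 3f 80 d6

14. sw fields op=0x9:4|rd=4:3|rs=3:3|pad=0:6 → word 98c0h → c0 98
15. je fields op=0x3:4|imm=-2:12 → word 3ffeh → fe 3f
16. move fields op=0xd:4|rd=3:3|rs=2:3|pad=0:6 → word d680h → 80 d6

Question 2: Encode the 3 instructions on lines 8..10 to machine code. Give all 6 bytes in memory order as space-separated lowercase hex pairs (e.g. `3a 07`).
e9 44 80 d2 00 d1

8. cpi fields op=0x4:4|rd=2:3|imm=233:9 → word 44e9h → e9 44
9. move fields op=0xd:4|rd=1:3|rs=2:3|pad=0:6 → word d280h → 80 d2
10. move fields op=0xd:4|rd=0:3|rs=4:3|pad=0:6 → word d100h → 00 d1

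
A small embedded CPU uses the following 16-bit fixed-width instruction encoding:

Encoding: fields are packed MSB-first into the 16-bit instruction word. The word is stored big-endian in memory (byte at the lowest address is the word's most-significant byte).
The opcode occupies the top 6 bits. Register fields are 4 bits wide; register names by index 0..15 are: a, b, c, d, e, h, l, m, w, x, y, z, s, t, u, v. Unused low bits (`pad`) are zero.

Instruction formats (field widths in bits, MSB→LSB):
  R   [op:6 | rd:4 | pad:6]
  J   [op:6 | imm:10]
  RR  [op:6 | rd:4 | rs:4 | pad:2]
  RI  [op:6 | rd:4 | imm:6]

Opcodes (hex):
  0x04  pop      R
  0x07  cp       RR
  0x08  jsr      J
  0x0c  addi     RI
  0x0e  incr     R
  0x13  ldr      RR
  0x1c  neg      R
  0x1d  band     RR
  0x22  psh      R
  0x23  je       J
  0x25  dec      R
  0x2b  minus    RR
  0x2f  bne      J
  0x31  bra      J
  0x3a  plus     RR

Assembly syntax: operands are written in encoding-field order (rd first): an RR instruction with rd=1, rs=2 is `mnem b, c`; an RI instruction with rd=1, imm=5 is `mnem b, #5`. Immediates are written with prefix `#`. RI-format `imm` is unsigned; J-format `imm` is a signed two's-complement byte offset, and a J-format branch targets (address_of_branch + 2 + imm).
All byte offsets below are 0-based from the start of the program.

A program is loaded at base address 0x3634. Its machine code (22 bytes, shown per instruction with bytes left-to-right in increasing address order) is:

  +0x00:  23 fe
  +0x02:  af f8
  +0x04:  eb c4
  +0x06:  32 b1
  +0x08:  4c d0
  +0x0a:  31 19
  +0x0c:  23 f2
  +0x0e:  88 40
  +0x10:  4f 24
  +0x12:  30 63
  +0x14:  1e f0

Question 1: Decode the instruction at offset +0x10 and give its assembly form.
ldr s, x

+0x10: 4f 24 ⇒ word 0x4f24 (big)
  opcode bits[15:10]=0x13: ldr/RR
  rd: (w>>6)&0xf=0xc → s
  rs: (w>>2)&0xf=0x9 → x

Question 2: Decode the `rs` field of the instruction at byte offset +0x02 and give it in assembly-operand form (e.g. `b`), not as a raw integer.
@+02  big-endian(af f8) = 0xaff8
  opcode bits[15:10]=0x2b: minus/RR
  rd: (w>>6)&0xf=0xf → v
  rs: (w>>2)&0xf=0xe → u

u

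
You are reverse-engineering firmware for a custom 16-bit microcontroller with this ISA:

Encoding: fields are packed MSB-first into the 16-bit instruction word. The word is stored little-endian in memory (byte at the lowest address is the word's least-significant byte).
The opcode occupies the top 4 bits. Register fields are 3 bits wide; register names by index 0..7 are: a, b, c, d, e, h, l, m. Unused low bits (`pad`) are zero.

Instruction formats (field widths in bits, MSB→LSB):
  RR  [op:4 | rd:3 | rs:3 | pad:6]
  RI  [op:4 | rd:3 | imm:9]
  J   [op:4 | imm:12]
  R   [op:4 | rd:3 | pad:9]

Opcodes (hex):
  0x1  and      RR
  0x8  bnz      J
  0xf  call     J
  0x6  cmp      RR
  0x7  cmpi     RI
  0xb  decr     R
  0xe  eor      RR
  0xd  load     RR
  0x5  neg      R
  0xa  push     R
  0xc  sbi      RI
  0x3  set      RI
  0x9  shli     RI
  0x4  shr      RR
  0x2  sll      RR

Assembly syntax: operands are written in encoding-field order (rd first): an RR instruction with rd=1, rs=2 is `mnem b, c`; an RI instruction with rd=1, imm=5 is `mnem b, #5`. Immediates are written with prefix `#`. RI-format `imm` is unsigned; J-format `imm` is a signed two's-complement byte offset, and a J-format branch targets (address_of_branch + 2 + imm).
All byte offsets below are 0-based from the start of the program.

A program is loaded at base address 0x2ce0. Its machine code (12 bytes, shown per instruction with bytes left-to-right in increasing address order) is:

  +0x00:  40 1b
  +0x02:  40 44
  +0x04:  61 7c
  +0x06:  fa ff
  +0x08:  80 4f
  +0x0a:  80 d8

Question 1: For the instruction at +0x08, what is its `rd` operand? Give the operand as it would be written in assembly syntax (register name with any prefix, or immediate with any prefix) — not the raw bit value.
m

@+08  little-endian(80 4f) = 0x4f80
  opcode bits[15:12]=0x4: shr/RR
  [11:9] rd=7 = m
  [8:6] rs=6 = l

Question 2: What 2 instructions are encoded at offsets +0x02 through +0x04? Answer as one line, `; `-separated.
[02] 40 44 → 0x4440
  opcode bits[15:12]=0x4: shr/RR
  [11:9] rd=2 = c
  [8:6] rs=1 = b
[04] 61 7c → 0x7c61
  opcode bits[15:12]=0x7: cmpi/RI
  [11:9] rd=6 = l
  [8:0] imm=97 = #97

shr c, b; cmpi l, #97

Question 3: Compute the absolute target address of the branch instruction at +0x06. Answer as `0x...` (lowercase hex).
0x2ce2

@+06  little-endian(fa ff) = 0xfffa
  op=0xfffa>>12=0xf ⇒ call (J)
  imm@[11:0]=0xffa (s12→-6) ⇒ #-6
  target = base 0x2ce0 + off 0x06 + 2 + imm -6 = 0x2ce2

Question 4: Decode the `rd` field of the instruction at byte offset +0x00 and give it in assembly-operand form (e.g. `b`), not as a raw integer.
+0x00: 40 1b ⇒ word 0x1b40 (little)
  top 4b → 0x1 → and [RR]
  rd@[11:9]=0x5 ⇒ h
  rs@[8:6]=0x5 ⇒ h

h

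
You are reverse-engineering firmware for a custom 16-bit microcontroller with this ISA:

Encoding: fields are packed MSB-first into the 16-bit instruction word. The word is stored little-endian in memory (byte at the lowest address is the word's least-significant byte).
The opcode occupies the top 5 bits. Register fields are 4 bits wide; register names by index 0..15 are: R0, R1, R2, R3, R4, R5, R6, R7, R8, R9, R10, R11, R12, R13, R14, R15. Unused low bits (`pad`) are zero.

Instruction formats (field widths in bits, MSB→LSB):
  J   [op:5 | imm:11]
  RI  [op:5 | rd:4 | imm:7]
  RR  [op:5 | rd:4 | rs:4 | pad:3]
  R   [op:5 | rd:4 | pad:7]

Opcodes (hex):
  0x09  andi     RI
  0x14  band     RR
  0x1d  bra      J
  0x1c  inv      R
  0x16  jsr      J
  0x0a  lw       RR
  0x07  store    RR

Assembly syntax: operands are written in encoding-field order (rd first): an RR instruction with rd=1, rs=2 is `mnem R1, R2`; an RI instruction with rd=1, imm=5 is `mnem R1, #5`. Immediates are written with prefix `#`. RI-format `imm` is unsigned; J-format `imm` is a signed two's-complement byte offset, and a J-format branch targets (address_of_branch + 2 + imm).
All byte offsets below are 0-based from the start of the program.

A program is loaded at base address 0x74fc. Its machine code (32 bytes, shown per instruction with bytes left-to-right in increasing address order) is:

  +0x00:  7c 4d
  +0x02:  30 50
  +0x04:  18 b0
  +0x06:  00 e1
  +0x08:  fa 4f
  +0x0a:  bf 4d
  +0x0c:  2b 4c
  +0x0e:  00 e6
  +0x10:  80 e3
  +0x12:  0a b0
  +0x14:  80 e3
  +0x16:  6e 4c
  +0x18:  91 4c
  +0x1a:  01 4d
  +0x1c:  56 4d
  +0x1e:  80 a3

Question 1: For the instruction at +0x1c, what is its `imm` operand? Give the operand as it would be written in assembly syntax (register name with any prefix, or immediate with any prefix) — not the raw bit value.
+0x1c: 56 4d ⇒ word 0x4d56 (little)
  opcode bits[15:11]=0x9: andi/RI
  rd: (w>>7)&0xf=0xa → R10
  imm: (w>>0)&0x7f=0x56 → #86

#86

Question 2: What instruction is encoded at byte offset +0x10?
+0x10: 80 e3 ⇒ word 0xe380 (little)
  op=0xe380>>11=0x1c ⇒ inv (R)
  [10:7] rd=7 = R7

inv R7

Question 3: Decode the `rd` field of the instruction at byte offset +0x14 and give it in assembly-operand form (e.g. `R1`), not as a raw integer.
R7

+0x14: 80 e3 ⇒ word 0xe380 (little)
  op=0xe380>>11=0x1c ⇒ inv (R)
  [10:7] rd=7 = R7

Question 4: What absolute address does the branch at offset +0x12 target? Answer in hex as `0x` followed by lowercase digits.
+0x12: 0a b0 ⇒ word 0xb00a (little)
  op=0xb00a>>11=0x16 ⇒ jsr (J)
  imm: (w>>0)&0x7ff=0xa → #10
  target = base 0x74fc + off 0x12 + 2 + imm 10 = 0x751a

0x751a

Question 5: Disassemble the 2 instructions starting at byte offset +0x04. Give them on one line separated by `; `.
+0x04: 18 b0 ⇒ word 0xb018 (little)
  top 5b → 0x16 → jsr [J]
  imm: (w>>0)&0x7ff=0x18 → #24
+0x06: 00 e1 ⇒ word 0xe100 (little)
  top 5b → 0x1c → inv [R]
  rd: (w>>7)&0xf=0x2 → R2

jsr #24; inv R2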